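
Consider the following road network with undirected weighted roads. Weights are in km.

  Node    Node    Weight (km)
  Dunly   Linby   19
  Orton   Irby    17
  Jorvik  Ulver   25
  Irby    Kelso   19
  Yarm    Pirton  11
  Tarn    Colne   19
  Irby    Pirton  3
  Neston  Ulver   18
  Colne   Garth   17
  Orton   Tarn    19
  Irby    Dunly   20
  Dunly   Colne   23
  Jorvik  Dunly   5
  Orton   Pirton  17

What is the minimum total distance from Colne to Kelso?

Candidate routes:
Colne–Dunly–Irby–Kelso: 23+20+19 = 62
Colne–Tarn–Orton–Irby–Kelso: 19+19+17+19 = 74
Colne–Tarn–Orton–Pirton–Irby–Kelso: 19+19+17+3+19 = 77
The minimum is 62 km via Colne–Dunly–Irby–Kelso.

62 km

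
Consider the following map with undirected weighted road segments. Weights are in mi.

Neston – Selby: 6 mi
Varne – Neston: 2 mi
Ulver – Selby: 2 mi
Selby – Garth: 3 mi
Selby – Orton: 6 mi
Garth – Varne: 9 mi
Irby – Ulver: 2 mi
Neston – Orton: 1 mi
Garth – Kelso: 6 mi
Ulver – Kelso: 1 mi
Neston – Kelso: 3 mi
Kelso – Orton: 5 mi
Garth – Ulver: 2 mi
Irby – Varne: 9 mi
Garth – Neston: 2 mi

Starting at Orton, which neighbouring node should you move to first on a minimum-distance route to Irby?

Candidate routes:
Orton - Neston - Garth - Ulver - Irby: 1+2+2+2 = 7
Orton - Neston - Garth - Selby - Ulver - Irby: 1+2+3+2+2 = 10
Orton - Kelso - Ulver - Irby: 5+1+2 = 8
Orton - Selby - Ulver - Irby: 6+2+2 = 10
The minimum is 7 mi via Orton - Neston - Garth - Ulver - Irby.
So from Orton the first move is to Neston.

Neston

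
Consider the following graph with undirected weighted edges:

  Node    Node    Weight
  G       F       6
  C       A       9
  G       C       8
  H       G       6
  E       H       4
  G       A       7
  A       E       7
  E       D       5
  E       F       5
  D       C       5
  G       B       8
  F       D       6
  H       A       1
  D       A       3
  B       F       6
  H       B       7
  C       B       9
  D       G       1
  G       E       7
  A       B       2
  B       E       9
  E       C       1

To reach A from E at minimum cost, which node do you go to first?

H

Candidate routes:
E → H → A: 4+1 = 5
E → A: 7 = 7
Cheapest is E → H → A at 5.
So from E the first move is to H.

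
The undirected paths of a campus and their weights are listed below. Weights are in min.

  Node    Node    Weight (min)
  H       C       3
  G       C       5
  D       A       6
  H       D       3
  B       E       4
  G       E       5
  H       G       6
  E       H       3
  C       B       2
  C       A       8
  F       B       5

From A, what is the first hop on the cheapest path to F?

C

Enumerating some paths:
A - C - H - E - B - F: 8+3+3+4+5 = 23
A - D - H - E - B - F: 6+3+3+4+5 = 21
A - D - H - C - B - F: 6+3+3+2+5 = 19
A - C - B - F: 8+2+5 = 15
Cheapest is A - C - B - F at 15 min.
So from A the first move is to C.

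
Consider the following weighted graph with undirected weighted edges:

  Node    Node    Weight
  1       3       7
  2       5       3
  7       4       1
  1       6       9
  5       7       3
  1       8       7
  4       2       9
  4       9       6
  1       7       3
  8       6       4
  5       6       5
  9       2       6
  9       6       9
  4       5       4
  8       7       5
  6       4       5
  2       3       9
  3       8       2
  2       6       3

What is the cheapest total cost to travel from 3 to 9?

Compare a few routes:
3 → 2 → 9: 9+6 = 15
3 → 8 → 7 → 4 → 9: 2+5+1+6 = 14
3 → 8 → 6 → 9: 2+4+9 = 15
3 → 8 → 6 → 2 → 9: 2+4+3+6 = 15
The minimum is 14 via 3 → 8 → 7 → 4 → 9.

14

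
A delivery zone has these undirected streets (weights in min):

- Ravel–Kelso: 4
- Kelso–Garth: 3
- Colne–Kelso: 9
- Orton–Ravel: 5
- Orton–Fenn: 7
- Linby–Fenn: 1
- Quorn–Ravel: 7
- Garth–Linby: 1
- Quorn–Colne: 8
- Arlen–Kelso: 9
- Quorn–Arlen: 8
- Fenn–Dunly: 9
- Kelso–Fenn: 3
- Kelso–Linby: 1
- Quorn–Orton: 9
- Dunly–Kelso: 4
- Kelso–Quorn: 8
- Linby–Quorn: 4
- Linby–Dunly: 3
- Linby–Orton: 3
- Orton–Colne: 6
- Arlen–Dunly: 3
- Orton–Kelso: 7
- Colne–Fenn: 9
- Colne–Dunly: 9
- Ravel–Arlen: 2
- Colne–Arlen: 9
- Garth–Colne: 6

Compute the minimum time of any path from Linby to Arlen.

Running Dijkstra from Linby:
Linby: 0
Kelso: 1  (via Linby)
Fenn: 1  (via Linby)
Garth: 1  (via Linby)
Dunly: 3  (via Linby)
Orton: 3  (via Linby)
Quorn: 4  (via Linby)
Ravel: 5  (via Kelso)
Arlen: 6  (via Dunly)
Shortest route: Linby → Dunly → Arlen = 6 min.

6 min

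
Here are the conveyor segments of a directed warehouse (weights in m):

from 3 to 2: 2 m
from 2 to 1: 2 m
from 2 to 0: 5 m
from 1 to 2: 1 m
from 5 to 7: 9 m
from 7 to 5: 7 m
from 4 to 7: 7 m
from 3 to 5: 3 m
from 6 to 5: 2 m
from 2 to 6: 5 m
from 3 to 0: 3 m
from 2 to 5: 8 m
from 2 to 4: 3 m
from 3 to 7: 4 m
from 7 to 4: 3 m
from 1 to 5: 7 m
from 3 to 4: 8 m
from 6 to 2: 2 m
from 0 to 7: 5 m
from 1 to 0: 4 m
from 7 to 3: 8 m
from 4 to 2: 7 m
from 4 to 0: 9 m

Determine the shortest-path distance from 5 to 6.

Compare a few routes:
5–7–4–2–6: 9+3+7+5 = 24
5–7–3–4–2–6: 9+8+8+7+5 = 37
The minimum is 24 m via 5–7–4–2–6.

24 m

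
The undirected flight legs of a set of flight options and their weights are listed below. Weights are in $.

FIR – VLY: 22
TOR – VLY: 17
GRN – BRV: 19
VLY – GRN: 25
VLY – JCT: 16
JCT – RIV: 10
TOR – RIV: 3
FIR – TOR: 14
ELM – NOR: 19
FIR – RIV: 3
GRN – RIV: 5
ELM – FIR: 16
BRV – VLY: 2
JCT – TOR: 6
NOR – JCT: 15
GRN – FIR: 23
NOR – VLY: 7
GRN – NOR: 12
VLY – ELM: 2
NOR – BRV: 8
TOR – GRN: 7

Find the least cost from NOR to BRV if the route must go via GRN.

Shortest NOR→GRN: NOR–GRN = 12
Best GRN to BRV: GRN–BRV costing 19
Total via GRN: 12 + 19 = $31.

$31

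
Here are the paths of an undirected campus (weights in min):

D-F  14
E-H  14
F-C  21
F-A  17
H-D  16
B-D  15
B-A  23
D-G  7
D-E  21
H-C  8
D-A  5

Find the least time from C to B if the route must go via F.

Best C to F: C–F costing 21
Shortest F→B: F–D–B = 29
Total via F: 21 + 29 = 50 min.

50 min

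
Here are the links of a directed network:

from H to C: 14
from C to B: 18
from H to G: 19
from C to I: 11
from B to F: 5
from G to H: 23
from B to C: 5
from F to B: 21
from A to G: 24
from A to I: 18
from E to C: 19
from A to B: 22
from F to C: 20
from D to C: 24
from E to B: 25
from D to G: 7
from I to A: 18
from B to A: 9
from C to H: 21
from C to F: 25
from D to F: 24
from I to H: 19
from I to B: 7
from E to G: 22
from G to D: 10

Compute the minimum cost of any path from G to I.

45

Settle nodes by increasing distance from G:
G: 0
D: 10  (via G)
H: 23  (via G)
C: 34  (via D)
F: 34  (via D)
I: 45  (via C)
Shortest route: G–D–C–I = 45.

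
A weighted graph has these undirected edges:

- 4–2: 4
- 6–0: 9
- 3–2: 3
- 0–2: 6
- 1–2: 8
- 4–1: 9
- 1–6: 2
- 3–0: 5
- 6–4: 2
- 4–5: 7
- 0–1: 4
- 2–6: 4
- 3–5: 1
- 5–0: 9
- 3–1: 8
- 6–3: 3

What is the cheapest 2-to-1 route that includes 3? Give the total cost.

Best 2 to 3: 2 → 3 costing 3
Shortest 3→1: 3 → 6 → 1 = 5
Total via 3: 3 + 5 = 8.

8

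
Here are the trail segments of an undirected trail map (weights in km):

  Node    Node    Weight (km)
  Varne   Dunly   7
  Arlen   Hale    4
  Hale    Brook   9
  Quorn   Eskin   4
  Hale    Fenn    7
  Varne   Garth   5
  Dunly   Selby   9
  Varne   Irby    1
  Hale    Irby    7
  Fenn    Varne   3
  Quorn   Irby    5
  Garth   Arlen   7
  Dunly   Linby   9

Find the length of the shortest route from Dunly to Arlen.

Candidate routes:
Dunly–Varne–Fenn–Hale–Arlen: 7+3+7+4 = 21
Dunly–Varne–Garth–Arlen: 7+5+7 = 19
The minimum is 19 km via Dunly–Varne–Garth–Arlen.

19 km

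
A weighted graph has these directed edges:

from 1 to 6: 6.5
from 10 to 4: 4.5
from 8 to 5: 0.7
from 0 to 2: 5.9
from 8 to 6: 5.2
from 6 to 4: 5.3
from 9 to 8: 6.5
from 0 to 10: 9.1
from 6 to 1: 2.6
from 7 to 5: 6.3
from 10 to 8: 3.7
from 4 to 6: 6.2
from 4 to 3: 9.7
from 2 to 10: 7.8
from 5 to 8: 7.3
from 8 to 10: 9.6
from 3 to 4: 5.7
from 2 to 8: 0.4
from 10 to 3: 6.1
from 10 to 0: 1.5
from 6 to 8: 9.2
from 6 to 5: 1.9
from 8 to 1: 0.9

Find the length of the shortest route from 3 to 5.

13.8

Settle nodes by increasing distance from 3:
3: 0
4: 5.7  (via 3)
6: 11.9  (via 4)
5: 13.8  (via 6)
Shortest route: 3 → 4 → 6 → 5 = 13.8.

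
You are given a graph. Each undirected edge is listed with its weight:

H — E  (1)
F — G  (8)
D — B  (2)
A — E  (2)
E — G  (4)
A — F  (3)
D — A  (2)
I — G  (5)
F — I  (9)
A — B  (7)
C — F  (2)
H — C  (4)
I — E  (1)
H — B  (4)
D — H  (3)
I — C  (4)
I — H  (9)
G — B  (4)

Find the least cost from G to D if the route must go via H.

Shortest G→H: G → E → H = 5
Best H to D: H → D costing 3
Total via H: 5 + 3 = 8.

8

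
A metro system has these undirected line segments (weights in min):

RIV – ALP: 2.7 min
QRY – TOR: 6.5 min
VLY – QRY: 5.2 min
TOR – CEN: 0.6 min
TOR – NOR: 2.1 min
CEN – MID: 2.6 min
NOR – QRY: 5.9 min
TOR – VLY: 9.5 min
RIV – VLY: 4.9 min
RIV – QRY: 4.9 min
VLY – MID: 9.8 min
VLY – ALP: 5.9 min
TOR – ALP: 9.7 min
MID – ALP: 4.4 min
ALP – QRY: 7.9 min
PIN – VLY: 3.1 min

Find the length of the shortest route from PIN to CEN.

Shortest distances from PIN:
PIN: 0
VLY: 3.1  (via PIN)
RIV: 8  (via VLY)
QRY: 8.3  (via VLY)
ALP: 9  (via VLY)
TOR: 12.6  (via VLY)
MID: 12.9  (via VLY)
CEN: 13.2  (via TOR)
Shortest route: PIN → VLY → TOR → CEN = 13.2 min.

13.2 min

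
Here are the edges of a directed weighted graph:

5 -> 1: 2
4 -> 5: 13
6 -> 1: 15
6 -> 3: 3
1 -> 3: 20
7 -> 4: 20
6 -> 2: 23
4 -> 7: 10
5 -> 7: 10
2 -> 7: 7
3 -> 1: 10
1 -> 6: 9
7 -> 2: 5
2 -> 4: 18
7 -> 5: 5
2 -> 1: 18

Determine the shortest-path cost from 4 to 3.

Shortest distances from 4:
4: 0
7: 10  (via 4)
5: 13  (via 4)
1: 15  (via 5)
2: 15  (via 7)
6: 24  (via 1)
3: 27  (via 6)
Shortest route: 4–5–1–6–3 = 27.

27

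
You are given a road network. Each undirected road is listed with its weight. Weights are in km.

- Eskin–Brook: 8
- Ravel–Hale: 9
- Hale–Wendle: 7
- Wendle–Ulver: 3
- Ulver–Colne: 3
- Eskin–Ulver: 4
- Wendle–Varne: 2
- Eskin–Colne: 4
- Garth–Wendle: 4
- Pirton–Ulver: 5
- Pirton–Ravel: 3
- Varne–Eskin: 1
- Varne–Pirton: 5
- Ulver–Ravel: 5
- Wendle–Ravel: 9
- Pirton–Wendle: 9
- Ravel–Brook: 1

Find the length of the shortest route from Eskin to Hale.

10 km

Candidate routes:
Eskin - Varne - Wendle - Hale: 1+2+7 = 10
Eskin - Brook - Ravel - Hale: 8+1+9 = 18
Eskin - Colne - Ulver - Wendle - Hale: 4+3+3+7 = 17
Eskin - Ulver - Wendle - Hale: 4+3+7 = 14
Cheapest is Eskin - Varne - Wendle - Hale at 10 km.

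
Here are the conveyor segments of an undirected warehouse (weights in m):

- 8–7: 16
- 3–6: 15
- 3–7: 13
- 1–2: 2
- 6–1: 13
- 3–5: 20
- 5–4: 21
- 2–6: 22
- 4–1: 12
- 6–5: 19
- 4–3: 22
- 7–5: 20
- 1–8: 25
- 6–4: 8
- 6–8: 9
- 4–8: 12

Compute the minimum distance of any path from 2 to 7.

Shortest distances from 2:
2: 0
1: 2  (via 2)
4: 14  (via 1)
6: 15  (via 1)
8: 24  (via 6)
3: 30  (via 6)
5: 34  (via 6)
7: 40  (via 8)
Shortest route: 2–1–6–8–7 = 40 m.

40 m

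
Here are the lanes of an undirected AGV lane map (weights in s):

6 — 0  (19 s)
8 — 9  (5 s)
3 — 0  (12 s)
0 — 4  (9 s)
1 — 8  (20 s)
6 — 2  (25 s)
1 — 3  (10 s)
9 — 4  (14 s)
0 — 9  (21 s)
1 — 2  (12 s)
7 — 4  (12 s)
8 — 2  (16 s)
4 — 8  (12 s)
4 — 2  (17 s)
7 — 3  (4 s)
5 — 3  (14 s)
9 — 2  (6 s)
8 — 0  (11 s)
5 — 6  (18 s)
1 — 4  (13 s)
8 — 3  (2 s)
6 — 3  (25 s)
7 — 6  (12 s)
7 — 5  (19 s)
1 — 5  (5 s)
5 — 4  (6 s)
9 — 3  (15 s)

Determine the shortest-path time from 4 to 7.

Settle nodes by increasing distance from 4:
4: 0
5: 6  (via 4)
0: 9  (via 4)
1: 11  (via 5)
7: 12  (via 4)
Shortest route: 4–7 = 12 s.

12 s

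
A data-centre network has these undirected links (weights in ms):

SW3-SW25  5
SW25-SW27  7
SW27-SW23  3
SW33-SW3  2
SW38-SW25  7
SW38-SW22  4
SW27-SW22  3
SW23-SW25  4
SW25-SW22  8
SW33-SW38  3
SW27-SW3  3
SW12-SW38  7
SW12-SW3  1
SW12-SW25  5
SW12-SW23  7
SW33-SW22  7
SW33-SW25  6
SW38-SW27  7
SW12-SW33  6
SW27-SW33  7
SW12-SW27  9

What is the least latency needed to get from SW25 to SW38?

7 ms

Candidate routes:
SW25 → SW33 → SW38: 6+3 = 9
SW25 → SW12 → SW3 → SW33 → SW38: 5+1+2+3 = 11
SW25 → SW3 → SW33 → SW38: 5+2+3 = 10
SW25 → SW38: 7 = 7
The minimum is 7 ms via SW25 → SW38.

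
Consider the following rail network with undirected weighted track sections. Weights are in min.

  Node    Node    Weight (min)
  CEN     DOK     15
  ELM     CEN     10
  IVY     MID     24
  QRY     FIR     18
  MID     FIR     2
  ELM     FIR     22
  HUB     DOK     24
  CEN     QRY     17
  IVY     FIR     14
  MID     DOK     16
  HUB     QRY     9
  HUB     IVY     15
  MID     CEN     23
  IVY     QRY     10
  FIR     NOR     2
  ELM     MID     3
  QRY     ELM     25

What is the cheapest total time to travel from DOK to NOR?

Compare a few routes:
DOK → MID → FIR → NOR: 16+2+2 = 20
DOK → CEN → MID → FIR → NOR: 15+23+2+2 = 42
DOK → MID → ELM → FIR → NOR: 16+3+22+2 = 43
DOK → CEN → ELM → MID → FIR → NOR: 15+10+3+2+2 = 32
Cheapest is DOK → MID → FIR → NOR at 20 min.

20 min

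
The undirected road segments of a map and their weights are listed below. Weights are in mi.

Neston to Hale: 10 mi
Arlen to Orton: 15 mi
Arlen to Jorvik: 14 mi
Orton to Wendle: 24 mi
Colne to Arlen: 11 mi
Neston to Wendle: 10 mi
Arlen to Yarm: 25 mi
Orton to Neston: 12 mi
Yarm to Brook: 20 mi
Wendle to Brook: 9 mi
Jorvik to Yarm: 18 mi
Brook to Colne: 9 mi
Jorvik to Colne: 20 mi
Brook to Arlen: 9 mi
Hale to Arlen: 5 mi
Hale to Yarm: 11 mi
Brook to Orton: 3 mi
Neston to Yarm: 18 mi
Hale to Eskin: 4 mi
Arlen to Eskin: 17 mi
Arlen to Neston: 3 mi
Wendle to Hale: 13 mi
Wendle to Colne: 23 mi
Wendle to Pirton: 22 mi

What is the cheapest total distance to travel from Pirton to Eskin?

Shortest distances from Pirton:
Pirton: 0
Wendle: 22  (via Pirton)
Brook: 31  (via Wendle)
Neston: 32  (via Wendle)
Orton: 34  (via Brook)
Arlen: 35  (via Neston)
Hale: 35  (via Wendle)
Eskin: 39  (via Hale)
Shortest route: Pirton → Wendle → Hale → Eskin = 39 mi.

39 mi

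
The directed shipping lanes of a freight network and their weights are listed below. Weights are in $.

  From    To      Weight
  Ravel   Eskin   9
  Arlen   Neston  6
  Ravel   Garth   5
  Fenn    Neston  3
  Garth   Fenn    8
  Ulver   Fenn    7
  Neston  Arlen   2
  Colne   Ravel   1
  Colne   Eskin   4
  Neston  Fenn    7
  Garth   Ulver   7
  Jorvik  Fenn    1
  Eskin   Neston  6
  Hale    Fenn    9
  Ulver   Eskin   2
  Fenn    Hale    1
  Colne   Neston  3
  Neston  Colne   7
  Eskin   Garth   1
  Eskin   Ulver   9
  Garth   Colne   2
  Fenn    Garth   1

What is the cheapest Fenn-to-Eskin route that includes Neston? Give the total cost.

Shortest Fenn→Neston: Fenn → Neston = 3
Best Neston to Eskin: Neston → Colne → Eskin costing 11
Total via Neston: 3 + 11 = $14.

$14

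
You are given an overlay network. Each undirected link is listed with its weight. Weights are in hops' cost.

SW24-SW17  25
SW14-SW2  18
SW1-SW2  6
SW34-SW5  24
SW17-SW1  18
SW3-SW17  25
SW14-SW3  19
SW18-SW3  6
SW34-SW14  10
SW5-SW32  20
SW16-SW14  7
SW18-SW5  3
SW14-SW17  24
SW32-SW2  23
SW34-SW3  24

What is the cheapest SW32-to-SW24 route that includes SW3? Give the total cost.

Shortest SW32→SW3: SW32–SW5–SW18–SW3 = 29
Best SW3 to SW24: SW3–SW17–SW24 costing 50
Total via SW3: 29 + 50 = 79 hops' cost.

79 hops' cost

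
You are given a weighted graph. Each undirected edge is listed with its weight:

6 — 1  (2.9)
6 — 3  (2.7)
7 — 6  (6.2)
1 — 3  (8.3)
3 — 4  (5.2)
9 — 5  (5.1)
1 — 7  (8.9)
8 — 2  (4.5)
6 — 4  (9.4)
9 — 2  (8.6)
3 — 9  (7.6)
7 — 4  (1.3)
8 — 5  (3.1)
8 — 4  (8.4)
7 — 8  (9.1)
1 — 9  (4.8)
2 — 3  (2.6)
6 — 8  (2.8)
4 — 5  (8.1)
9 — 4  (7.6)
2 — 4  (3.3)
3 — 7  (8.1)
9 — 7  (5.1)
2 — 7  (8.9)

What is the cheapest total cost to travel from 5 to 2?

7.6

Shortest distances from 5:
5: 0
8: 3.1  (via 5)
9: 5.1  (via 5)
6: 5.9  (via 8)
2: 7.6  (via 8)
Shortest route: 5–8–2 = 7.6.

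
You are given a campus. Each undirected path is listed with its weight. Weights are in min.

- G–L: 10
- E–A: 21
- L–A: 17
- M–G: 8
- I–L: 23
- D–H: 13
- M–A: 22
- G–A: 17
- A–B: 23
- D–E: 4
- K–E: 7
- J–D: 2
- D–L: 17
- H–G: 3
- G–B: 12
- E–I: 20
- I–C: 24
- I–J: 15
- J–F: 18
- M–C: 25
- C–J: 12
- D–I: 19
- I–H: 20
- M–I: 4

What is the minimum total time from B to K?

39 min

Candidate routes:
B–G–M–I–E–K: 12+8+4+20+7 = 51
B–A–E–K: 23+21+7 = 51
B–G–L–D–E–K: 12+10+17+4+7 = 50
B–G–H–D–E–K: 12+3+13+4+7 = 39
The minimum is 39 min via B–G–H–D–E–K.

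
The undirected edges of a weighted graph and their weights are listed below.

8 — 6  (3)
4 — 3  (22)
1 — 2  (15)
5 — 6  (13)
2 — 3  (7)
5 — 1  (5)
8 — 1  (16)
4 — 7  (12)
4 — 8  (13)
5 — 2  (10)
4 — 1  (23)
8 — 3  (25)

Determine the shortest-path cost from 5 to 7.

40

Settle nodes by increasing distance from 5:
5: 0
1: 5  (via 5)
2: 10  (via 5)
6: 13  (via 5)
8: 16  (via 6)
3: 17  (via 2)
4: 28  (via 1)
7: 40  (via 4)
Shortest route: 5–1–4–7 = 40.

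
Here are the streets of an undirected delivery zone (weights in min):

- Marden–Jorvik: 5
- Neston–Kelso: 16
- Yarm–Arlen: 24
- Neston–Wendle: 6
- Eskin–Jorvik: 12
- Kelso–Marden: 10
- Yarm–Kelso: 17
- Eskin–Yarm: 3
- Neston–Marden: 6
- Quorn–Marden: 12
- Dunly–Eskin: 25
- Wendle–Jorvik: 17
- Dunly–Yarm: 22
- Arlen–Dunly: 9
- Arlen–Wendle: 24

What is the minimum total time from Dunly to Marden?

Settle nodes by increasing distance from Dunly:
Dunly: 0
Arlen: 9  (via Dunly)
Yarm: 22  (via Dunly)
Eskin: 25  (via Dunly)
Wendle: 33  (via Arlen)
Jorvik: 37  (via Eskin)
Kelso: 39  (via Yarm)
Neston: 39  (via Wendle)
Marden: 42  (via Jorvik)
Shortest route: Dunly → Eskin → Jorvik → Marden = 42 min.

42 min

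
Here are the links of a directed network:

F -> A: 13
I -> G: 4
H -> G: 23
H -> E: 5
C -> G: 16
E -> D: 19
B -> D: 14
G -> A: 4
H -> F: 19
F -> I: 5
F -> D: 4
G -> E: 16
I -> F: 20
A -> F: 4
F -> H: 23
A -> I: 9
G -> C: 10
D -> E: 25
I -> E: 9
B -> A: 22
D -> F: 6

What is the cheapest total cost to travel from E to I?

Running Dijkstra from E:
E: 0
D: 19  (via E)
F: 25  (via D)
I: 30  (via F)
Shortest route: E–D–F–I = 30.

30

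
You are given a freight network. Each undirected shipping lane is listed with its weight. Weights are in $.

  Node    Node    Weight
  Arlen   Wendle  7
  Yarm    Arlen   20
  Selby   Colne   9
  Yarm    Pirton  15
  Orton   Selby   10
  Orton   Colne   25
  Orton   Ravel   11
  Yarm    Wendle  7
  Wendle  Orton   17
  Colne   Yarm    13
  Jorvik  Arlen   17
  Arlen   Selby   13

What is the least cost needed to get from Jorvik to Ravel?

Settle nodes by increasing distance from Jorvik:
Jorvik: 0
Arlen: 17  (via Jorvik)
Wendle: 24  (via Arlen)
Selby: 30  (via Arlen)
Yarm: 31  (via Wendle)
Colne: 39  (via Selby)
Orton: 40  (via Selby)
Pirton: 46  (via Yarm)
Ravel: 51  (via Orton)
Shortest route: Jorvik → Arlen → Selby → Orton → Ravel = $51.

$51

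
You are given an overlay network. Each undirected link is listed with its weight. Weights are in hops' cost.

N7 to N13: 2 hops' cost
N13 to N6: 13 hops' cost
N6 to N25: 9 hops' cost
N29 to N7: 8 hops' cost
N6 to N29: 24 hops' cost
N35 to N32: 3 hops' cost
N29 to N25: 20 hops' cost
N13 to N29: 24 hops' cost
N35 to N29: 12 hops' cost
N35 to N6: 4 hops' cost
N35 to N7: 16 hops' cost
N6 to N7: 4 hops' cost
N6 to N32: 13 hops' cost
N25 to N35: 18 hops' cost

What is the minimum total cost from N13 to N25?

Running Dijkstra from N13:
N13: 0
N7: 2  (via N13)
N6: 6  (via N7)
N29: 10  (via N7)
N35: 10  (via N6)
N32: 13  (via N35)
N25: 15  (via N6)
Shortest route: N13 → N7 → N6 → N25 = 15 hops' cost.

15 hops' cost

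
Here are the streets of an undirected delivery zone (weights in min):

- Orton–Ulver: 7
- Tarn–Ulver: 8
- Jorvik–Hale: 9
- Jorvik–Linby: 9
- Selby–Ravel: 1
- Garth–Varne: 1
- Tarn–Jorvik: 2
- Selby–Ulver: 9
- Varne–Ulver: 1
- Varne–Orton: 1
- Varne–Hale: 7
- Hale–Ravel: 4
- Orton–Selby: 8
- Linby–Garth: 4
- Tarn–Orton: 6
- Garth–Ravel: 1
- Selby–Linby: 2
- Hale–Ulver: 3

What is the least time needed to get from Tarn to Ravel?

Running Dijkstra from Tarn:
Tarn: 0
Jorvik: 2  (via Tarn)
Orton: 6  (via Tarn)
Varne: 7  (via Orton)
Ulver: 8  (via Tarn)
Garth: 8  (via Varne)
Ravel: 9  (via Garth)
Shortest route: Tarn–Orton–Varne–Garth–Ravel = 9 min.

9 min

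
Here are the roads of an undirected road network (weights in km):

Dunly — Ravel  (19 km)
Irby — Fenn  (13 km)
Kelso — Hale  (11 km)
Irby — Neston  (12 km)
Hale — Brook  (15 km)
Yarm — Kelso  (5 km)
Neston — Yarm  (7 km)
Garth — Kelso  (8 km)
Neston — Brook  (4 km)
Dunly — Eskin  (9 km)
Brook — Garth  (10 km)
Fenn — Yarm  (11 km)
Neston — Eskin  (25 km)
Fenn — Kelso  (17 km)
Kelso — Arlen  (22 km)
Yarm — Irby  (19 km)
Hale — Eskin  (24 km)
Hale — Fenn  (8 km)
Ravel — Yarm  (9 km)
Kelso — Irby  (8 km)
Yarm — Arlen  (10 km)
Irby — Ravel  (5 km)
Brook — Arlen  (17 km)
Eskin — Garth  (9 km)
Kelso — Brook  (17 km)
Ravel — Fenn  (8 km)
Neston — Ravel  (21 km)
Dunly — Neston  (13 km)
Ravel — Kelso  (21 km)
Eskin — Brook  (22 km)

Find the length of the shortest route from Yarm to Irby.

13 km

Settle nodes by increasing distance from Yarm:
Yarm: 0
Kelso: 5  (via Yarm)
Neston: 7  (via Yarm)
Ravel: 9  (via Yarm)
Arlen: 10  (via Yarm)
Fenn: 11  (via Yarm)
Brook: 11  (via Neston)
Garth: 13  (via Kelso)
Irby: 13  (via Kelso)
Shortest route: Yarm → Kelso → Irby = 13 km.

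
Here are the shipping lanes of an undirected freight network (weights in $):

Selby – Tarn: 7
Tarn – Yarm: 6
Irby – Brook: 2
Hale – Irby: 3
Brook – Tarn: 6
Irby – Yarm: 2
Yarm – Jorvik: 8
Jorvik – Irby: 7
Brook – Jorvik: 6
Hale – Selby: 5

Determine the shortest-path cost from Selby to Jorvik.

$15

Running Dijkstra from Selby:
Selby: 0
Hale: 5  (via Selby)
Tarn: 7  (via Selby)
Irby: 8  (via Hale)
Yarm: 10  (via Irby)
Brook: 10  (via Irby)
Jorvik: 15  (via Irby)
Shortest route: Selby → Hale → Irby → Jorvik = $15.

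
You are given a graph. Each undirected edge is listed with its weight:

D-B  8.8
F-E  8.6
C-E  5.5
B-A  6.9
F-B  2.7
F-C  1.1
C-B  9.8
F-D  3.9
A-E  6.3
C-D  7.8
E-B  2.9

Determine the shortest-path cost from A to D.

13.5

Shortest distances from A:
A: 0
E: 6.3  (via A)
B: 6.9  (via A)
F: 9.6  (via B)
C: 10.7  (via F)
D: 13.5  (via F)
Shortest route: A → B → F → D = 13.5.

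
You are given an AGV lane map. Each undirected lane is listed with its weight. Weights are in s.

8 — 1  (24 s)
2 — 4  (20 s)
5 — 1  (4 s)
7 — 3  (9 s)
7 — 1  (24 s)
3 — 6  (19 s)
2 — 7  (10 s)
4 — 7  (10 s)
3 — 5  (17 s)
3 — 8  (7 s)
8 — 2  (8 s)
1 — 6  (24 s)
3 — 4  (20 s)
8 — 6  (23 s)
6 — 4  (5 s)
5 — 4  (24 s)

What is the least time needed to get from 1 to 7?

24 s

Compare a few routes:
1 → 5 → 3 → 7: 4+17+9 = 30
1 → 7: 24 = 24
Cheapest is 1 → 7 at 24 s.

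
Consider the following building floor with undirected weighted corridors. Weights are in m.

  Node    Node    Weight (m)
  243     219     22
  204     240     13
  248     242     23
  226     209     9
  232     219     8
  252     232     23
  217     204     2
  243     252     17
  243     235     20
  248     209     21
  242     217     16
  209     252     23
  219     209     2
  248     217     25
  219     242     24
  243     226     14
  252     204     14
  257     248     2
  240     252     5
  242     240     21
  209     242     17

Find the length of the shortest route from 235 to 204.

Running Dijkstra from 235:
235: 0
243: 20  (via 235)
226: 34  (via 243)
252: 37  (via 243)
240: 42  (via 252)
219: 42  (via 243)
209: 43  (via 226)
232: 50  (via 219)
204: 51  (via 252)
Shortest route: 235 → 243 → 252 → 204 = 51 m.

51 m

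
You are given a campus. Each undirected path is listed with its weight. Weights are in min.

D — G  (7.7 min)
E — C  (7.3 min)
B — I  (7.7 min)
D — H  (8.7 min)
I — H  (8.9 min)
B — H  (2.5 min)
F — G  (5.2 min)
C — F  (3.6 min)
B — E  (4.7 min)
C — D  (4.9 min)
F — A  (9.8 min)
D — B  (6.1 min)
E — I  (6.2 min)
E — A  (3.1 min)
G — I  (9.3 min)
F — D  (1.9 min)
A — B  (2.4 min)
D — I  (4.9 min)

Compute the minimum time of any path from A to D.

8.5 min

Compare a few routes:
A → B → H → D: 2.4+2.5+8.7 = 13.6
A → F → D: 9.8+1.9 = 11.7
A → E → B → D: 3.1+4.7+6.1 = 13.9
A → B → D: 2.4+6.1 = 8.5
The minimum is 8.5 min via A → B → D.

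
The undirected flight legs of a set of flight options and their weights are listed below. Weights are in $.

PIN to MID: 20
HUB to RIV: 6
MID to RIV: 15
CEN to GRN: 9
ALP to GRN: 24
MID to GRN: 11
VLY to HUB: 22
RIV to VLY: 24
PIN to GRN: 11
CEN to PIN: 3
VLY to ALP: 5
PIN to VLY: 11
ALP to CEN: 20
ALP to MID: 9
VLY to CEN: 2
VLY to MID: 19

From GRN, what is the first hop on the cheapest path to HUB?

Compare a few routes:
GRN - PIN - CEN - VLY - HUB: 11+3+2+22 = 38
GRN - MID - RIV - HUB: 11+15+6 = 32
GRN - CEN - VLY - RIV - HUB: 9+2+24+6 = 41
GRN - CEN - VLY - HUB: 9+2+22 = 33
Cheapest is GRN - MID - RIV - HUB at $32.
So from GRN the first move is to MID.

MID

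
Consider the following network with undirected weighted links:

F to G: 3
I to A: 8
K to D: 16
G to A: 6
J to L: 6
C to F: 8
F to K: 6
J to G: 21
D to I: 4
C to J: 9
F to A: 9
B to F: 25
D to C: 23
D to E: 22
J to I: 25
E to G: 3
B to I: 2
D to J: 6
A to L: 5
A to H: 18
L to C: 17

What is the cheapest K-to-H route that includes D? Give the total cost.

46

Shortest K→D: K–D = 16
Shortest D→H: D–I–A–H = 30
Total via D: 16 + 30 = 46.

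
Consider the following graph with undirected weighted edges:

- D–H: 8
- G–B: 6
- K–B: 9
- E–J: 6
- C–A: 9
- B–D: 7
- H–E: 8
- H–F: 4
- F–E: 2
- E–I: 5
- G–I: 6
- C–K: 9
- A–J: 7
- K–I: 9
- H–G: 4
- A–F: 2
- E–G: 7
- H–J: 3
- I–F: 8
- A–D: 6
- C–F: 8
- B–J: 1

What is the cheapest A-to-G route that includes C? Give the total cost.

Best A to C: A → C costing 9
Best C to G: C → F → H → G costing 16
Total via C: 9 + 16 = 25.

25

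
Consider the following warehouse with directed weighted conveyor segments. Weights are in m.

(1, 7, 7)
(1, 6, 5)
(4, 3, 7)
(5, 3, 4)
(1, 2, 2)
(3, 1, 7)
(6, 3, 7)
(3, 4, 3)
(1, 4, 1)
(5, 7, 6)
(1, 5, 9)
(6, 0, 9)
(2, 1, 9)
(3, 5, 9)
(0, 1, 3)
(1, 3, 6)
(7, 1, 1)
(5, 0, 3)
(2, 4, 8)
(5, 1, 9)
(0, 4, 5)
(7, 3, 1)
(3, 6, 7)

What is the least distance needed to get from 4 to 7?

21 m

Enumerating some paths:
4–3–1–7: 7+7+7 = 21
4–3–5–7: 7+9+6 = 22
The minimum is 21 m via 4–3–1–7.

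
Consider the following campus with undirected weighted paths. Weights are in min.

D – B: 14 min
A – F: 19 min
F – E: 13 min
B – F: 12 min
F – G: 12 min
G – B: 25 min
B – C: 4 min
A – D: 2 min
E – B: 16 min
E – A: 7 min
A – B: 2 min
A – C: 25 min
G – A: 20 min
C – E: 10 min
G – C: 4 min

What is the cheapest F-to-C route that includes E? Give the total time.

Shortest F→E: F → E = 13
Shortest E→C: E → C = 10
Total via E: 13 + 10 = 23 min.

23 min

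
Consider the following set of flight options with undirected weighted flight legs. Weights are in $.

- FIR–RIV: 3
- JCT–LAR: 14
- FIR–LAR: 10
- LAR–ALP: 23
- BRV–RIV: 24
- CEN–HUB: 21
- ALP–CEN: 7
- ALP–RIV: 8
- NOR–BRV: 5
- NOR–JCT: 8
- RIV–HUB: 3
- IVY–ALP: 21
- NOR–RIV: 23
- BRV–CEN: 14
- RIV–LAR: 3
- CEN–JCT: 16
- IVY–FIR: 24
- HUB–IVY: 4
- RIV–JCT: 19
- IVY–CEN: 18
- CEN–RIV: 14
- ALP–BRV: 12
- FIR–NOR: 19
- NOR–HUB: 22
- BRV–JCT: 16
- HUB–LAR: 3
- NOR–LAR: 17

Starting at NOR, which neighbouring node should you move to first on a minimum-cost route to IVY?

LAR

Compare a few routes:
NOR → LAR → RIV → HUB → IVY: 17+3+3+4 = 27
NOR → LAR → HUB → IVY: 17+3+4 = 24
NOR → HUB → IVY: 22+4 = 26
The minimum is $24 via NOR → LAR → HUB → IVY.
So from NOR the first move is to LAR.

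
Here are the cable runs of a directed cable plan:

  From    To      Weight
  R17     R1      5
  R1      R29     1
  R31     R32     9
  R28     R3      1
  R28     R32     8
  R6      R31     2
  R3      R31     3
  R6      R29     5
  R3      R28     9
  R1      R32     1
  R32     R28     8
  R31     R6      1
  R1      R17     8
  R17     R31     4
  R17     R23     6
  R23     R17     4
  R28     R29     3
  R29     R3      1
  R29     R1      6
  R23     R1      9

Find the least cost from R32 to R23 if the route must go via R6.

Shortest R32→R6: R32–R28–R3–R31–R6 = 13
Shortest R6→R23: R6–R29–R1–R17–R23 = 25
Total via R6: 13 + 25 = 38.

38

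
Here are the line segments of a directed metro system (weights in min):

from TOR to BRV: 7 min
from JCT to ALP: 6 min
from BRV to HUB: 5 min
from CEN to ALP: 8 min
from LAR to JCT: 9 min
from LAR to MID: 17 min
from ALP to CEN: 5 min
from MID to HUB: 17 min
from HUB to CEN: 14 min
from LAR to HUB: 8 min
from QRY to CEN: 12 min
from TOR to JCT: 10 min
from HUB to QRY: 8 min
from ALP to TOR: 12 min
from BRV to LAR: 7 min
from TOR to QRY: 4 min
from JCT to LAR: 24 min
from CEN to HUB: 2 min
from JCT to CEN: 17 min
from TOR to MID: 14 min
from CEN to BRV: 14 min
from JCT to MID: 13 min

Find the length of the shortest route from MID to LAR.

52 min

Candidate routes:
MID–HUB–CEN–BRV–LAR: 17+14+14+7 = 52
MID–HUB–QRY–CEN–BRV–LAR: 17+8+12+14+7 = 58
The minimum is 52 min via MID–HUB–CEN–BRV–LAR.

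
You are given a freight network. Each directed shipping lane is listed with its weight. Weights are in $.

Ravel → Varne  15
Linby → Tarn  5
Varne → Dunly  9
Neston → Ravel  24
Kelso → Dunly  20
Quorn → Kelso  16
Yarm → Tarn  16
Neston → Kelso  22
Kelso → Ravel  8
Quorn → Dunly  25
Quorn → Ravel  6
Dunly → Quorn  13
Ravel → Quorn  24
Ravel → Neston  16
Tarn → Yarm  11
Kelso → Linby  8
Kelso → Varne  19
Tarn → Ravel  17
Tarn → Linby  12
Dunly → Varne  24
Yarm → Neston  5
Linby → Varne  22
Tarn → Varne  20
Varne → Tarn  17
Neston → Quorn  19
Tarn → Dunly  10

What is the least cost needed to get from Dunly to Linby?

Settle nodes by increasing distance from Dunly:
Dunly: 0
Quorn: 13  (via Dunly)
Ravel: 19  (via Quorn)
Varne: 24  (via Dunly)
Kelso: 29  (via Quorn)
Neston: 35  (via Ravel)
Linby: 37  (via Kelso)
Shortest route: Dunly–Quorn–Kelso–Linby = $37.

$37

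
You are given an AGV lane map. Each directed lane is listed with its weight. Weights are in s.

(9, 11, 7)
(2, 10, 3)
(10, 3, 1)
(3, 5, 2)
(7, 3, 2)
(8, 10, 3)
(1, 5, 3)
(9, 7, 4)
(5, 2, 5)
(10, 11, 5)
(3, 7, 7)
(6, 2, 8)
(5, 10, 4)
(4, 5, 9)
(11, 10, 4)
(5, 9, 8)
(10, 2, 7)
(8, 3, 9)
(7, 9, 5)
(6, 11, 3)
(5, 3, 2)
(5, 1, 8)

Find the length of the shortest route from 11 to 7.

12 s

Enumerating some paths:
11 - 10 - 3 - 7: 4+1+7 = 12
11 - 10 - 3 - 5 - 9 - 7: 4+1+2+8+4 = 19
Cheapest is 11 - 10 - 3 - 7 at 12 s.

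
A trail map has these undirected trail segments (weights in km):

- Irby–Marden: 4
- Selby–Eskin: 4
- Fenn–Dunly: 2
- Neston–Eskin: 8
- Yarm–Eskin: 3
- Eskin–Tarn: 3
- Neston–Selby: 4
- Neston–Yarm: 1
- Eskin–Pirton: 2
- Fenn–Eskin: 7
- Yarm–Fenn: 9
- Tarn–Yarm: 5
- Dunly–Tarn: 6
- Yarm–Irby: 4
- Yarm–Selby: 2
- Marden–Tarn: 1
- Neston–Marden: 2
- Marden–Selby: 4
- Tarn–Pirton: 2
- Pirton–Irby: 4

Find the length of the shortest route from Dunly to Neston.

9 km

Candidate routes:
Dunly–Tarn–Marden–Neston: 6+1+2 = 9
Dunly–Tarn–Yarm–Neston: 6+5+1 = 12
Cheapest is Dunly–Tarn–Marden–Neston at 9 km.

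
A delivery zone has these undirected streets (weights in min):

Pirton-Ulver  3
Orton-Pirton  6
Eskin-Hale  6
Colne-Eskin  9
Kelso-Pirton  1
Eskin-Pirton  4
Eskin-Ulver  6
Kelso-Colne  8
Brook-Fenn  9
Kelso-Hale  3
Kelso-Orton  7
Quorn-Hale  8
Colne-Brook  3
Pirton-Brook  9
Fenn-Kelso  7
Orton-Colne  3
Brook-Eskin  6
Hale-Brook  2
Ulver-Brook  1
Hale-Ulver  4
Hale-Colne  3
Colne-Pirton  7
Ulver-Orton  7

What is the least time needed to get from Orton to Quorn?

Settle nodes by increasing distance from Orton:
Orton: 0
Colne: 3  (via Orton)
Hale: 6  (via Colne)
Brook: 6  (via Colne)
Pirton: 6  (via Orton)
Ulver: 7  (via Orton)
Kelso: 7  (via Orton)
Eskin: 10  (via Pirton)
Fenn: 14  (via Kelso)
Quorn: 14  (via Hale)
Shortest route: Orton → Colne → Hale → Quorn = 14 min.

14 min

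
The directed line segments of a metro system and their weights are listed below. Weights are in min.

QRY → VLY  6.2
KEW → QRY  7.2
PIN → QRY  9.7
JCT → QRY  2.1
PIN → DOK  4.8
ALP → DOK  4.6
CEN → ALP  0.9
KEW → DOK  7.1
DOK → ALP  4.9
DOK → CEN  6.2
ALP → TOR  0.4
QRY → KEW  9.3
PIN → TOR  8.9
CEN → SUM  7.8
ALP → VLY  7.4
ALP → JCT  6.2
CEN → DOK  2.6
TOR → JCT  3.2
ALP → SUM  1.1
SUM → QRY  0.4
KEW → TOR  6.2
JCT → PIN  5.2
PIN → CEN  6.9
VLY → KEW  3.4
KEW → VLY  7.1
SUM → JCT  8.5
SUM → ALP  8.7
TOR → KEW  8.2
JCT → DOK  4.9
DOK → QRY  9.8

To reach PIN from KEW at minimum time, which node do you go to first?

TOR

Compare a few routes:
KEW–DOK–ALP–TOR–JCT–PIN: 7.1+4.9+0.4+3.2+5.2 = 20.8
KEW–DOK–ALP–JCT–PIN: 7.1+4.9+6.2+5.2 = 23.4
KEW–DOK–CEN–ALP–TOR–JCT–PIN: 7.1+6.2+0.9+0.4+3.2+5.2 = 23
KEW–TOR–JCT–PIN: 6.2+3.2+5.2 = 14.6
The minimum is 14.6 min via KEW–TOR–JCT–PIN.
So from KEW the first move is to TOR.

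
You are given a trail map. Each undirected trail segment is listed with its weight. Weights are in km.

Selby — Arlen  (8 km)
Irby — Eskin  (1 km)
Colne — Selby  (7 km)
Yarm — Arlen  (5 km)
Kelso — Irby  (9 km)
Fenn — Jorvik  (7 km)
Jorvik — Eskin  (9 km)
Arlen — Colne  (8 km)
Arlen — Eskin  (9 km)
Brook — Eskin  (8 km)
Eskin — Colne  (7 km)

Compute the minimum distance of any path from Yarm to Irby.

Candidate routes:
Yarm → Arlen → Eskin → Irby: 5+9+1 = 15
Yarm → Arlen → Colne → Eskin → Irby: 5+8+7+1 = 21
The minimum is 15 km via Yarm → Arlen → Eskin → Irby.

15 km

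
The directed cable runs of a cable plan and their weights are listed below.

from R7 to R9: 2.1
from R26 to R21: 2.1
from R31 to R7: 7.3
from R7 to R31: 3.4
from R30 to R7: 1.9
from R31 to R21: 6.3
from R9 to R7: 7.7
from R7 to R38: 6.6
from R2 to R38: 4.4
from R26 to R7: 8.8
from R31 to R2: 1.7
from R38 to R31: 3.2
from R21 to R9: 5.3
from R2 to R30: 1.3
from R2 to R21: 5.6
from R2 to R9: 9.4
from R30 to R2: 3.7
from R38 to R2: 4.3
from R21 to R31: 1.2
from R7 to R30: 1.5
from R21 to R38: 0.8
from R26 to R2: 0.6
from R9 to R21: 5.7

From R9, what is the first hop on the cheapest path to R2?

Candidate routes:
R9 → R21 → R31 → R2: 5.7+1.2+1.7 = 8.6
R9 → R21 → R38 → R2: 5.7+0.8+4.3 = 10.8
R9 → R21 → R38 → R31 → R2: 5.7+0.8+3.2+1.7 = 11.4
Cheapest is R9 → R21 → R31 → R2 at 8.6.
So from R9 the first move is to R21.

R21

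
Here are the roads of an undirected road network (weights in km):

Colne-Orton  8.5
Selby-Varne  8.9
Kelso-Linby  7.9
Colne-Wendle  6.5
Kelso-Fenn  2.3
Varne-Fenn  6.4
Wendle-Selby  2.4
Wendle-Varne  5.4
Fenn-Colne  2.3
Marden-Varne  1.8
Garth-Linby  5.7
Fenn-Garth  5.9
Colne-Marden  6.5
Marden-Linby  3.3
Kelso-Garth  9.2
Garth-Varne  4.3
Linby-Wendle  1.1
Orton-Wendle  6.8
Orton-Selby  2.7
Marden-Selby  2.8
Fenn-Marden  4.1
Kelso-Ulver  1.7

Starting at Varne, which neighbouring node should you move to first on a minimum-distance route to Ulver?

Compare a few routes:
Varne–Marden–Fenn–Kelso–Ulver: 1.8+4.1+2.3+1.7 = 9.9
Varne–Fenn–Kelso–Ulver: 6.4+2.3+1.7 = 10.4
Varne–Garth–Fenn–Kelso–Ulver: 4.3+5.9+2.3+1.7 = 14.2
Cheapest is Varne–Marden–Fenn–Kelso–Ulver at 9.9 km.
So from Varne the first move is to Marden.

Marden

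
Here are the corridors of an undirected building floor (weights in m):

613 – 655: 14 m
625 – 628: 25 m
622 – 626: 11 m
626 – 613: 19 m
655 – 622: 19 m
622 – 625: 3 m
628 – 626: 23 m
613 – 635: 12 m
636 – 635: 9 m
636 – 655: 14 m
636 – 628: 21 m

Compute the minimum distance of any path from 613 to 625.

33 m

Enumerating some paths:
613 - 655 - 622 - 625: 14+19+3 = 36
613 - 626 - 622 - 625: 19+11+3 = 33
613 - 635 - 636 - 655 - 622 - 625: 12+9+14+19+3 = 57
The minimum is 33 m via 613 - 626 - 622 - 625.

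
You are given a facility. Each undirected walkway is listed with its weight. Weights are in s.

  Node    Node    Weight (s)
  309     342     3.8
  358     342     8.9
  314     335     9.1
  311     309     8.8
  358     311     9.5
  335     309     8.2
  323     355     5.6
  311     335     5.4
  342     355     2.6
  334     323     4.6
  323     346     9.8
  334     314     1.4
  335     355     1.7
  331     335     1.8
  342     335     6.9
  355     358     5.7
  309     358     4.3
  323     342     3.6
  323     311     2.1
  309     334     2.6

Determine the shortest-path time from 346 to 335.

Shortest distances from 346:
346: 0
323: 9.8  (via 346)
311: 11.9  (via 323)
342: 13.4  (via 323)
334: 14.4  (via 323)
355: 15.4  (via 323)
314: 15.8  (via 334)
309: 17  (via 334)
335: 17.1  (via 355)
Shortest route: 346–323–355–335 = 17.1 s.

17.1 s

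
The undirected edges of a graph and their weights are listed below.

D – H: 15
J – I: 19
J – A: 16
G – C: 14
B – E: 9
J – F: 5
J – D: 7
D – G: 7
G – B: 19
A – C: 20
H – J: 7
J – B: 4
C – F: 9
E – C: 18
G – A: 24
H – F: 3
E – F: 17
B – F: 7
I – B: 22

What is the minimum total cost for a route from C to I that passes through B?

38

Best C to B: C–F–B costing 16
Best B to I: B–I costing 22
Total via B: 16 + 22 = 38.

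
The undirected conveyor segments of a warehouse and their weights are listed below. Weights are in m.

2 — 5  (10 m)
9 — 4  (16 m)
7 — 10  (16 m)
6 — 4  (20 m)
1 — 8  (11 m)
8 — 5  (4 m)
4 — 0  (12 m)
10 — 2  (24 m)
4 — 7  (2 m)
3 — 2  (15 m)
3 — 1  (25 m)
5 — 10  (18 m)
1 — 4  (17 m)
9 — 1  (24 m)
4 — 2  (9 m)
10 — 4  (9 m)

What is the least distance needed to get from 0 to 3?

Settle nodes by increasing distance from 0:
0: 0
4: 12  (via 0)
7: 14  (via 4)
2: 21  (via 4)
10: 21  (via 4)
9: 28  (via 4)
1: 29  (via 4)
5: 31  (via 2)
6: 32  (via 4)
8: 35  (via 5)
3: 36  (via 2)
Shortest route: 0–4–2–3 = 36 m.

36 m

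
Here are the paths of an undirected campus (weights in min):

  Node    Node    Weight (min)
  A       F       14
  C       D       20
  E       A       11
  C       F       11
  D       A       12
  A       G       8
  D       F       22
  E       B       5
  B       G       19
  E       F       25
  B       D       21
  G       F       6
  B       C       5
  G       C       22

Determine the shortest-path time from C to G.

Candidate routes:
C → F → G: 11+6 = 17
C → G: 22 = 22
Cheapest is C → F → G at 17 min.

17 min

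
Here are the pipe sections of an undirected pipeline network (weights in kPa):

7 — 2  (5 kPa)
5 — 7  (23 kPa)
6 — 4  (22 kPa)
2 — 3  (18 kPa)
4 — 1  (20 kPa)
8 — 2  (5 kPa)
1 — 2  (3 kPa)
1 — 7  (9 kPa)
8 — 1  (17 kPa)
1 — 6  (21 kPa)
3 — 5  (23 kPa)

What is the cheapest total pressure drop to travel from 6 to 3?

Shortest distances from 6:
6: 0
1: 21  (via 6)
4: 22  (via 6)
2: 24  (via 1)
7: 29  (via 2)
8: 29  (via 2)
3: 42  (via 2)
Shortest route: 6–1–2–3 = 42 kPa.

42 kPa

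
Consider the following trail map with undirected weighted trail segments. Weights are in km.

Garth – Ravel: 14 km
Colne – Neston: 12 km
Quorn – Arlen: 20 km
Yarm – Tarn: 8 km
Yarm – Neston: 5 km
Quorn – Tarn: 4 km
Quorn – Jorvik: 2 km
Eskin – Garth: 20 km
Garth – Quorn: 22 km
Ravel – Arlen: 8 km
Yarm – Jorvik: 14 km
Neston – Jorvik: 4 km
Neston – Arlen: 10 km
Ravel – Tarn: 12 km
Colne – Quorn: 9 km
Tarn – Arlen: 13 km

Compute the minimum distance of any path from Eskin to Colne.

Enumerating some paths:
Eskin - Garth - Quorn - Jorvik - Neston - Colne: 20+22+2+4+12 = 60
Eskin - Garth - Quorn - Colne: 20+22+9 = 51
Eskin - Garth - Ravel - Tarn - Quorn - Colne: 20+14+12+4+9 = 59
The minimum is 51 km via Eskin - Garth - Quorn - Colne.

51 km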